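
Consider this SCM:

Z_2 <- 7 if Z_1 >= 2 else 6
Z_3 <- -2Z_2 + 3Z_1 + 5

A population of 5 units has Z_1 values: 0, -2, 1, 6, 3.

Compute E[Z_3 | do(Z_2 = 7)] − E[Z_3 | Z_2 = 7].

-8.7

do(Z_2=7) breaks Z_2's dependence on Z_1. With Z_2=7 fixed, Z_3 across the units is -9, -15, -6, 9, 0, mean -4.2.
Observing Z_2=7 restricts to units where Z_2's equation naturally yields 7: Z_1 ∈ {6, 3}. In that subpopulation Z_3 = 9, 0, mean 4.5.
Difference = -4.2 − 4.5 = -8.7.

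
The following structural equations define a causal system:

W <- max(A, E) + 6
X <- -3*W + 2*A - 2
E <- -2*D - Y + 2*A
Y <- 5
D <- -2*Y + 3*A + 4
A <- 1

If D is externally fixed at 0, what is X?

The intervention breaks the incoming arrows to D: D <- -2*Y + 3*A + 4 no longer applies, and D = 0.
E = -2*D - Y + 2*A  [with D=0, Y=5, A=1]  = -3
W = max(A, E) + 6  [with A=1, E=-3]  = 7
X = -3*W + 2*A - 2  [with W=7, A=1]  = -21

-21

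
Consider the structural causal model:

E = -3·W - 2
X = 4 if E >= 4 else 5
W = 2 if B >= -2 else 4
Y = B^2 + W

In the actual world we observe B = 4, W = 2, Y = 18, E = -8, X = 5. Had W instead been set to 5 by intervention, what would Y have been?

The intervention breaks the incoming arrows to W: W = 2 if B >= -2 else 4 no longer applies, and W = 5.
Y = B^2 + W  [with B=4, W=5]  = 21

21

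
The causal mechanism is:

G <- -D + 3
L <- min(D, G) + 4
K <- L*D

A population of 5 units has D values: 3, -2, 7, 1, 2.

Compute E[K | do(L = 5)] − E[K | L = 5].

3.5

Every unit gets L=5 under the intervention. K values become 15, -10, 35, 5, 10; E[K|do(L=5)] = 11.
E[K|L=5] averages over only the 2 units with L=5 (D = 1, 2): K = 5, 10, mean 7.5.
Difference = 11 − 7.5 = 3.5.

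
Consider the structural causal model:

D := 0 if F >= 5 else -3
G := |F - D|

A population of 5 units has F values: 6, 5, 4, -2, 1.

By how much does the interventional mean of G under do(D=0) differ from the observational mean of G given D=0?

do(D=0) breaks D's dependence on F. With D=0 fixed, G across the units is 6, 5, 4, 2, 1, mean 3.6.
Observing D=0 restricts to units where D's equation naturally yields 0: F ∈ {6, 5}. In that subpopulation G = 6, 5, mean 5.5.
Difference = 3.6 − 5.5 = -1.9.

-1.9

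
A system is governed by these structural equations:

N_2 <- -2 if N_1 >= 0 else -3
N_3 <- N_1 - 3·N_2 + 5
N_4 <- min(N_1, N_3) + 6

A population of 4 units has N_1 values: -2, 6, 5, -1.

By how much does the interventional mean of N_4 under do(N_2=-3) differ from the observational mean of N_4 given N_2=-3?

do(N_2=-3) breaks N_2's dependence on N_1. With N_2=-3 fixed, N_4 across the units is 4, 12, 11, 5, mean 8.
Conditioning on N_2=-3 selects the 2 unit(s) with N_1 ∈ {-2, -1}. Their N_4 values: 4, 5. Mean = 4.5.
Difference = 8 − 4.5 = 3.5.

3.5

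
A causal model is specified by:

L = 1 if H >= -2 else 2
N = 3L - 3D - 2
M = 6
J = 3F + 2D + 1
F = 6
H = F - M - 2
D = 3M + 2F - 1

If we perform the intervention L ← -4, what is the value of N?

Intervening sets L = -4 and removes its equation (L = 1 if H >= -2 else 2).
D = 3M + 2F - 1  [with M=6, F=6]  = 29
N = 3L - 3D - 2  [with L=-4, D=29]  = -101

-101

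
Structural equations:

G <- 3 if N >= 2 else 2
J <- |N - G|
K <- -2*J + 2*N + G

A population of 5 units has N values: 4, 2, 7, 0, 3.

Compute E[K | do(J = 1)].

do(J=1) breaks J's dependence on N. With J=1 fixed, K across the units is 9, 5, 15, 0, 7, mean 7.2.

7.2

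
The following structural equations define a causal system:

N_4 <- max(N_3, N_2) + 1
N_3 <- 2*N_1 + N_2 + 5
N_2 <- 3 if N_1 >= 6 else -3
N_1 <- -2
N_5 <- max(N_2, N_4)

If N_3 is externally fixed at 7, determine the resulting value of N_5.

8

do(N_3=7) replaces the equation N_3 <- 2*N_1 + N_2 + 5 with the constant N_3 = 7.
N_2 = 3 if N_1 >= 6 else -3  [with N_1=-2]  = -3
N_4 = max(N_3, N_2) + 1  [with N_3=7, N_2=-3]  = 8
N_5 = max(N_2, N_4)  [with N_2=-3, N_4=8]  = 8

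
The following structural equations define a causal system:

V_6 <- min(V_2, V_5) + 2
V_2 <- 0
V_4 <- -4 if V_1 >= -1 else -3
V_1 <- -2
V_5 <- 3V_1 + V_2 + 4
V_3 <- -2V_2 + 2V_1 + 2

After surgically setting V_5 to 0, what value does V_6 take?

The intervention breaks the incoming arrows to V_5: V_5 <- 3V_1 + V_2 + 4 no longer applies, and V_5 = 0.
V_6 = min(V_2, V_5) + 2  [with V_2=0, V_5=0]  = 2

2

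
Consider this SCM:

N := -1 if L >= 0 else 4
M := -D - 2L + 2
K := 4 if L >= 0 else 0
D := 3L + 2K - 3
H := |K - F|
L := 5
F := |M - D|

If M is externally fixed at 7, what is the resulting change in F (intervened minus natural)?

Intervening sets M = 7 and removes its equation (M := -D - 2L + 2).
K = 4 if L >= 0 else 0  [with L=5]  = 4
D = 3L + 2K - 3  [with L=5, K=4]  = 20
F = |M - D|  [with M=7, D=20]  = 13
Without intervention: K = 4 if L >= 0 else 0  [with L=5]  = 4; D = 3L + 2K - 3  [with L=5, K=4]  = 20; M = -D - 2L + 2  [with D=20, L=5]  = -28; F = |M - D|  [with M=-28, D=20]  = 48.
Change = 13 − 48 = -35.

-35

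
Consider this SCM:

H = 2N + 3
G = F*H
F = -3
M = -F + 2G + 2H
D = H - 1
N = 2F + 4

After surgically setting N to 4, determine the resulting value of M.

do(N=4) replaces the equation N = 2F + 4 with the constant N = 4.
H = 2N + 3  [with N=4]  = 11
G = F*H  [with F=-3, H=11]  = -33
M = -F + 2G + 2H  [with F=-3, G=-33, H=11]  = -41

-41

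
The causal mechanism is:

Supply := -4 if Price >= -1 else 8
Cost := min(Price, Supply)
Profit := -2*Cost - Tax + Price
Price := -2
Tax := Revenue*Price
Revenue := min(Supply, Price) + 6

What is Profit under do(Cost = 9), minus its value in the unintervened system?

-22

The intervention breaks the incoming arrows to Cost: Cost := min(Price, Supply) no longer applies, and Cost = 9.
Supply = -4 if Price >= -1 else 8  [with Price=-2]  = 8
Revenue = min(Supply, Price) + 6  [with Supply=8, Price=-2]  = 4
Tax = Revenue*Price  [with Revenue=4, Price=-2]  = -8
Profit = -2*Cost - Tax + Price  [with Cost=9, Tax=-8, Price=-2]  = -12
Without intervention: Supply = -4 if Price >= -1 else 8  [with Price=-2]  = 8; Cost = min(Price, Supply)  [with Price=-2, Supply=8]  = -2; Revenue = min(Supply, Price) + 6  [with Supply=8, Price=-2]  = 4; Tax = Revenue*Price  [with Revenue=4, Price=-2]  = -8; Profit = -2*Cost - Tax + Price  [with Cost=-2, Tax=-8, Price=-2]  = 10.
Change = -12 − 10 = -22.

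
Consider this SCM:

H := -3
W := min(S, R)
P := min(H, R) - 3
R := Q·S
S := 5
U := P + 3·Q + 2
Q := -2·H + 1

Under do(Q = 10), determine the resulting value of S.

Under do(Q=10), the mechanism Q := -2·H + 1 is discarded; Q is fixed at 10.
Since S is not a descendant of the intervened variable, it is unaffected.

5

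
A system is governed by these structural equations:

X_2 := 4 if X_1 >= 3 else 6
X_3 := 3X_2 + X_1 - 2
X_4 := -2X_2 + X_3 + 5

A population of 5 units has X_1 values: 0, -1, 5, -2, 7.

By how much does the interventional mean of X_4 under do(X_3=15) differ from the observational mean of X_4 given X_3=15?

The intervention sets X_3=15 in all 5 units regardless of X_1. Recomputing X_4 per unit gives 8, 8, 12, 8, 12; average 9.6.
Conditioning on X_3=15 selects the 2 unit(s) with X_1 ∈ {-1, 5}. Their X_4 values: 8, 12. Mean = 10.
Difference = 9.6 − 10 = -0.4.

-0.4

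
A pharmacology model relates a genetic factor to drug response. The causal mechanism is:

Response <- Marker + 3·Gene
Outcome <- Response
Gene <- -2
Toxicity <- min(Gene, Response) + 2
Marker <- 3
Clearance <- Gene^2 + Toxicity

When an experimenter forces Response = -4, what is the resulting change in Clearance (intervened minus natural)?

-1

do(Response=-4) replaces the equation Response <- Marker + 3·Gene with the constant Response = -4.
Toxicity = min(Gene, Response) + 2  [with Gene=-2, Response=-4]  = -2
Clearance = Gene^2 + Toxicity  [with Gene=-2, Toxicity=-2]  = 2
Without intervention: Response = Marker + 3·Gene  [with Marker=3, Gene=-2]  = -3; Toxicity = min(Gene, Response) + 2  [with Gene=-2, Response=-3]  = -1; Clearance = Gene^2 + Toxicity  [with Gene=-2, Toxicity=-1]  = 3.
Change = 2 − 3 = -1.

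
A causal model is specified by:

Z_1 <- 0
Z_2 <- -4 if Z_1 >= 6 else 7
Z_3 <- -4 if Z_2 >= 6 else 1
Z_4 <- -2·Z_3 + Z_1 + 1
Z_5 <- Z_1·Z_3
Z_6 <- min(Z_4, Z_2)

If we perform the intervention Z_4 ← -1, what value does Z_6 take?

Under do(Z_4=-1), the mechanism Z_4 <- -2·Z_3 + Z_1 + 1 is discarded; Z_4 is fixed at -1.
Z_2 = -4 if Z_1 >= 6 else 7  [with Z_1=0]  = 7
Z_6 = min(Z_4, Z_2)  [with Z_4=-1, Z_2=7]  = -1

-1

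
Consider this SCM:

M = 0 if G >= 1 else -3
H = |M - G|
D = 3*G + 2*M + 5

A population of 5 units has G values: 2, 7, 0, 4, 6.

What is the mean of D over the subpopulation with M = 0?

E[D|M=0] averages over only the 4 units with M=0 (G = 2, 7, 4, 6): D = 11, 26, 17, 23, mean 19.25.

19.25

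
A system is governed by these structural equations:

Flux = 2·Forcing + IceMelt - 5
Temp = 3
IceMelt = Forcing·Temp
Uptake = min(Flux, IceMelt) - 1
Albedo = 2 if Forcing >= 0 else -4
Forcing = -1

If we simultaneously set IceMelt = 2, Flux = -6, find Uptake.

Setting IceMelt = 2, Flux = -6 by intervention discards those variables' equations.
Uptake = min(Flux, IceMelt) - 1  [with Flux=-6, IceMelt=2]  = -7

-7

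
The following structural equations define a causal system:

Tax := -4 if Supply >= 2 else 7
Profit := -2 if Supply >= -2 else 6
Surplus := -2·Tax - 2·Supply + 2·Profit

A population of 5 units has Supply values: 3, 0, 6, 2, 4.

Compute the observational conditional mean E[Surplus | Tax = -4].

-3.5

Conditioning on Tax=-4 selects the 4 unit(s) with Supply ∈ {3, 6, 2, 4}. Their Surplus values: -2, -8, 0, -4. Mean = -3.5.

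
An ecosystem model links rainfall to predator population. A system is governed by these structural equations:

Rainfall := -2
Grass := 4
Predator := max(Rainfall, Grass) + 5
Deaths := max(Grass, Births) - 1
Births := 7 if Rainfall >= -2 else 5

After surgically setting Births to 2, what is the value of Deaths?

Intervening sets Births = 2 and removes its equation (Births := 7 if Rainfall >= -2 else 5).
Deaths = max(Grass, Births) - 1  [with Grass=4, Births=2]  = 3

3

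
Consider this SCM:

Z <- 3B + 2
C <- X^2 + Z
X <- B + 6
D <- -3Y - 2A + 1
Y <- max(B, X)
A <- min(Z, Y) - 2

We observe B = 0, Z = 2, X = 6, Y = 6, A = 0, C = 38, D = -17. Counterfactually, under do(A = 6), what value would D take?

-29

Under do(A=6), the mechanism A <- min(Z, Y) - 2 is discarded; A is fixed at 6.
X = B + 6  [with B=0]  = 6
Y = max(B, X)  [with B=0, X=6]  = 6
D = -3Y - 2A + 1  [with Y=6, A=6]  = -29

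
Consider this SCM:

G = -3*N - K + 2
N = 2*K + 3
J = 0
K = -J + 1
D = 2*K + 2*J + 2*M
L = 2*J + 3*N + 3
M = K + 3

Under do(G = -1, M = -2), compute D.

-2

The joint intervention fixes G = -1, M = -2, removing each variable's own equation.
K = -J + 1  [with J=0]  = 1
D = 2*K + 2*J + 2*M  [with K=1, J=0, M=-2]  = -2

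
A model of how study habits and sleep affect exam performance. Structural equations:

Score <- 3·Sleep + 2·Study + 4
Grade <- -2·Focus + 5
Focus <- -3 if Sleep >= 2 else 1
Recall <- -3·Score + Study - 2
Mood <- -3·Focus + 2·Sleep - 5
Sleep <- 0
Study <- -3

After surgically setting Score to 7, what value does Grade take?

3

The intervention breaks the incoming arrows to Score: Score <- 3·Sleep + 2·Study + 4 no longer applies, and Score = 7.
No directed path runs from Score to Grade, so Grade keeps its natural value.
Focus = -3 if Sleep >= 2 else 1  [with Sleep=0]  = 1
Grade = -2·Focus + 5  [with Focus=1]  = 3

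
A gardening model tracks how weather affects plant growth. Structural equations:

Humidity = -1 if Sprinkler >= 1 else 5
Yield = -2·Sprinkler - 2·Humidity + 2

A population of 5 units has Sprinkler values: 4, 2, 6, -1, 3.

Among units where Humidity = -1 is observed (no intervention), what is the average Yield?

Conditioning on Humidity=-1 selects the 4 unit(s) with Sprinkler ∈ {4, 2, 6, 3}. Their Yield values: -4, 0, -8, -2. Mean = -3.5.

-3.5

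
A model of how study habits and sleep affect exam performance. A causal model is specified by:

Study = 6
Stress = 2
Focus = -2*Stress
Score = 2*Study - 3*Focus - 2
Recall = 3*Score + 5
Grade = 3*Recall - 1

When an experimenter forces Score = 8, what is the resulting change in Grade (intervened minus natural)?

Under do(Score=8), the mechanism Score = 2*Study - 3*Focus - 2 is discarded; Score is fixed at 8.
Recall = 3*Score + 5  [with Score=8]  = 29
Grade = 3*Recall - 1  [with Recall=29]  = 86
Without intervention: Focus = -2*Stress  [with Stress=2]  = -4; Score = 2*Study - 3*Focus - 2  [with Study=6, Focus=-4]  = 22; Recall = 3*Score + 5  [with Score=22]  = 71; Grade = 3*Recall - 1  [with Recall=71]  = 212.
Change = 86 − 212 = -126.

-126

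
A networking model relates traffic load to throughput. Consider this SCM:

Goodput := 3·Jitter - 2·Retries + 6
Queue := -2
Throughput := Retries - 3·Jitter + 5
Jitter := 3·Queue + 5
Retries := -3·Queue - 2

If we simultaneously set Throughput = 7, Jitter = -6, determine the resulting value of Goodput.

The joint intervention fixes Throughput = 7, Jitter = -6, removing each variable's own equation.
Retries = -3·Queue - 2  [with Queue=-2]  = 4
Goodput = 3·Jitter - 2·Retries + 6  [with Jitter=-6, Retries=4]  = -20

-20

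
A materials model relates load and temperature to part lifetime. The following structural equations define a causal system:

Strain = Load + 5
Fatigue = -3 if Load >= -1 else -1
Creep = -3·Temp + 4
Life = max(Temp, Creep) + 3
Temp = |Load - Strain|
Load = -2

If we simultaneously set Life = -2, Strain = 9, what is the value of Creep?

Under do(Life = -2, Strain = 9), each intervened variable's structural equation is replaced by its fixed value.
Temp = |Load - Strain|  [with Load=-2, Strain=9]  = 11
Creep = -3·Temp + 4  [with Temp=11]  = -29

-29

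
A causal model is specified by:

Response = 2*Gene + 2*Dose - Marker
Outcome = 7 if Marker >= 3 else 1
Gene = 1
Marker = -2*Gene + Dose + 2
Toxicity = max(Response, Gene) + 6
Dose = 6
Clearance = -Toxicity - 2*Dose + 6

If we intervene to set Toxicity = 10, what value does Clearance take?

-16

The intervention breaks the incoming arrows to Toxicity: Toxicity = max(Response, Gene) + 6 no longer applies, and Toxicity = 10.
Clearance = -Toxicity - 2*Dose + 6  [with Toxicity=10, Dose=6]  = -16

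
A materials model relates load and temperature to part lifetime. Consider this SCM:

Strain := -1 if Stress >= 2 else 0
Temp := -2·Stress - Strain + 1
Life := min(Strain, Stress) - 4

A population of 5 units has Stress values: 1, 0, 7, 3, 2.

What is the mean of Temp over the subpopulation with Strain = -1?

Observing Strain=-1 restricts to units where Strain's equation naturally yields -1: Stress ∈ {7, 3, 2}. In that subpopulation Temp = -12, -4, -2, mean -6.

-6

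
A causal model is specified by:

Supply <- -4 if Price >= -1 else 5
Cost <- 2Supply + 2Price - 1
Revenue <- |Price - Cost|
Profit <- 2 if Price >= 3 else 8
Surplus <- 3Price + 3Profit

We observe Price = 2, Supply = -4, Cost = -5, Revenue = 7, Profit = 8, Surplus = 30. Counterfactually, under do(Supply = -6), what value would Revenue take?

Under do(Supply=-6), the mechanism Supply <- -4 if Price >= -1 else 5 is discarded; Supply is fixed at -6.
Cost = 2Supply + 2Price - 1  [with Supply=-6, Price=2]  = -9
Revenue = |Price - Cost|  [with Price=2, Cost=-9]  = 11

11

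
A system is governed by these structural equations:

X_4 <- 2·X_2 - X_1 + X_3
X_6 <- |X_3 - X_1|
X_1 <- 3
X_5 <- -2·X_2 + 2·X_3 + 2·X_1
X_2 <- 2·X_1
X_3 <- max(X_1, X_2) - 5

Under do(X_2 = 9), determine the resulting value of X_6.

1

Under do(X_2=9), the mechanism X_2 <- 2·X_1 is discarded; X_2 is fixed at 9.
X_3 = max(X_1, X_2) - 5  [with X_1=3, X_2=9]  = 4
X_6 = |X_3 - X_1|  [with X_3=4, X_1=3]  = 1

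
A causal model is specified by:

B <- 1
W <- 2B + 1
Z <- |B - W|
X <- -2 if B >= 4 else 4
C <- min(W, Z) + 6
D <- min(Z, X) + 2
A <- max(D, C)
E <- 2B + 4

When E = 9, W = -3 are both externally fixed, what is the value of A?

The joint intervention fixes E = 9, W = -3, removing each variable's own equation.
Z = |B - W|  [with B=1, W=-3]  = 4
X = -2 if B >= 4 else 4  [with B=1]  = 4
C = min(W, Z) + 6  [with W=-3, Z=4]  = 3
D = min(Z, X) + 2  [with Z=4, X=4]  = 6
A = max(D, C)  [with D=6, C=3]  = 6

6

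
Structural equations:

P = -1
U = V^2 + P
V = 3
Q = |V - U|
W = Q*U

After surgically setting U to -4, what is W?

do(U=-4) replaces the equation U = V^2 + P with the constant U = -4.
Q = |V - U|  [with V=3, U=-4]  = 7
W = Q*U  [with Q=7, U=-4]  = -28

-28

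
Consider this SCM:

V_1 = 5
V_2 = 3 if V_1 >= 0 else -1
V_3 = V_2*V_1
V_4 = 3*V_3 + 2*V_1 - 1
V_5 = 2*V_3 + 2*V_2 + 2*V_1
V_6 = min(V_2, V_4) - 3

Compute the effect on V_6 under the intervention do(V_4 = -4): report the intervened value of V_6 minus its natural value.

Under do(V_4=-4), the mechanism V_4 = 3*V_3 + 2*V_1 - 1 is discarded; V_4 is fixed at -4.
V_2 = 3 if V_1 >= 0 else -1  [with V_1=5]  = 3
V_6 = min(V_2, V_4) - 3  [with V_2=3, V_4=-4]  = -7
Without intervention: V_2 = 3 if V_1 >= 0 else -1  [with V_1=5]  = 3; V_3 = V_2*V_1  [with V_2=3, V_1=5]  = 15; V_4 = 3*V_3 + 2*V_1 - 1  [with V_3=15, V_1=5]  = 54; V_6 = min(V_2, V_4) - 3  [with V_2=3, V_4=54]  = 0.
Change = -7 − 0 = -7.

-7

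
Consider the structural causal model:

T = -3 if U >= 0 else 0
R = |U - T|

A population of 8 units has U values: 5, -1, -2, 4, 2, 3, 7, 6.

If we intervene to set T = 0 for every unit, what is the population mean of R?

Every unit gets T=0 under the intervention. R values become 5, 1, 2, 4, 2, 3, 7, 6; E[R|do(T=0)] = 3.75.

3.75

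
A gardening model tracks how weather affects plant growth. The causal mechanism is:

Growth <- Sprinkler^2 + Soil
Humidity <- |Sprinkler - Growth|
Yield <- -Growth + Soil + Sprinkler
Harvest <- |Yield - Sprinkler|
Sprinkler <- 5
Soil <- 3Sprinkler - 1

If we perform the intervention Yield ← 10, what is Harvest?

The intervention breaks the incoming arrows to Yield: Yield <- -Growth + Soil + Sprinkler no longer applies, and Yield = 10.
Harvest = |Yield - Sprinkler|  [with Yield=10, Sprinkler=5]  = 5

5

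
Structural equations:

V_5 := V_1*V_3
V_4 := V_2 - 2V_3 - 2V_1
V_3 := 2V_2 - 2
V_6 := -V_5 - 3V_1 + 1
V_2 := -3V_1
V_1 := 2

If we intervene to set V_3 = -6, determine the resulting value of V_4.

2

The intervention breaks the incoming arrows to V_3: V_3 := 2V_2 - 2 no longer applies, and V_3 = -6.
V_2 = -3V_1  [with V_1=2]  = -6
V_4 = V_2 - 2V_3 - 2V_1  [with V_2=-6, V_3=-6, V_1=2]  = 2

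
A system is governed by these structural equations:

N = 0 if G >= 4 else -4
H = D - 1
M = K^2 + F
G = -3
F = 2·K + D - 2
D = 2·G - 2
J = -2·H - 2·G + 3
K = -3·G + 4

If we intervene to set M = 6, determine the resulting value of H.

The intervention breaks the incoming arrows to M: M = K^2 + F no longer applies, and M = 6.
Since H is not a descendant of the intervened variable, it is unaffected.
D = 2·G - 2  [with G=-3]  = -8
H = D - 1  [with D=-8]  = -9

-9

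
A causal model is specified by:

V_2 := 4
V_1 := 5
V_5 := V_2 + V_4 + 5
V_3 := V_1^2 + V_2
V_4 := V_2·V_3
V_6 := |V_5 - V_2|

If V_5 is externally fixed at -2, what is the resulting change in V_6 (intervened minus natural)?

-115

The intervention breaks the incoming arrows to V_5: V_5 := V_2 + V_4 + 5 no longer applies, and V_5 = -2.
V_6 = |V_5 - V_2|  [with V_5=-2, V_2=4]  = 6
Without intervention: V_3 = V_1^2 + V_2  [with V_1=5, V_2=4]  = 29; V_4 = V_2·V_3  [with V_2=4, V_3=29]  = 116; V_5 = V_2 + V_4 + 5  [with V_2=4, V_4=116]  = 125; V_6 = |V_5 - V_2|  [with V_5=125, V_2=4]  = 121.
Change = 6 − 121 = -115.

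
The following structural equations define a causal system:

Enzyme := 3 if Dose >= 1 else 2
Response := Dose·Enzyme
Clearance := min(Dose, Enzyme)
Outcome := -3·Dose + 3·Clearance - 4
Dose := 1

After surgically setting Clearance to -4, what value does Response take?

Under do(Clearance=-4), the mechanism Clearance := min(Dose, Enzyme) is discarded; Clearance is fixed at -4.
Since Response is not a descendant of the intervened variable, it is unaffected.
Enzyme = 3 if Dose >= 1 else 2  [with Dose=1]  = 3
Response = Dose·Enzyme  [with Dose=1, Enzyme=3]  = 3

3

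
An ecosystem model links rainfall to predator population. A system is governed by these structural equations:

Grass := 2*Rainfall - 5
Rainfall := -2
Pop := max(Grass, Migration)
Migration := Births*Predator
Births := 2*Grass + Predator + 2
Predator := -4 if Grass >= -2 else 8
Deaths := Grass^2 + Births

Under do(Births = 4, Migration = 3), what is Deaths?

85

Setting Births = 4, Migration = 3 by intervention discards those variables' equations.
Grass = 2*Rainfall - 5  [with Rainfall=-2]  = -9
Deaths = Grass^2 + Births  [with Grass=-9, Births=4]  = 85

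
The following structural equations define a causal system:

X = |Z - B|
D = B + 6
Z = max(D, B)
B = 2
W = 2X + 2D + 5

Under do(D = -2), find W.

1

do(D=-2) replaces the equation D = B + 6 with the constant D = -2.
Z = max(D, B)  [with D=-2, B=2]  = 2
X = |Z - B|  [with Z=2, B=2]  = 0
W = 2X + 2D + 5  [with X=0, D=-2]  = 1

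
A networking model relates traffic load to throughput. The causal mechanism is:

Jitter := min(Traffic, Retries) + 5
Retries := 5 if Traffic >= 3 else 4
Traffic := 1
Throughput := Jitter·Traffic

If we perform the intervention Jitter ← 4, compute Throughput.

4

The intervention breaks the incoming arrows to Jitter: Jitter := min(Traffic, Retries) + 5 no longer applies, and Jitter = 4.
Throughput = Jitter·Traffic  [with Jitter=4, Traffic=1]  = 4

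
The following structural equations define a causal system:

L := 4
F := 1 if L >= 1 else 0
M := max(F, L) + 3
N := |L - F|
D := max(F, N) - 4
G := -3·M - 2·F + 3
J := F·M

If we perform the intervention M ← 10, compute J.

10

The intervention breaks the incoming arrows to M: M := max(F, L) + 3 no longer applies, and M = 10.
F = 1 if L >= 1 else 0  [with L=4]  = 1
J = F·M  [with F=1, M=10]  = 10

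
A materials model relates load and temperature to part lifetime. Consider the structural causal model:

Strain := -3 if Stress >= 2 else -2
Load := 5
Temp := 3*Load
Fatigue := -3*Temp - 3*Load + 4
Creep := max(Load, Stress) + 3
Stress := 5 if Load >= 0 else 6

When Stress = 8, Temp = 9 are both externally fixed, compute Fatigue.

-38

The joint intervention fixes Stress = 8, Temp = 9, removing each variable's own equation.
Fatigue = -3*Temp - 3*Load + 4  [with Temp=9, Load=5]  = -38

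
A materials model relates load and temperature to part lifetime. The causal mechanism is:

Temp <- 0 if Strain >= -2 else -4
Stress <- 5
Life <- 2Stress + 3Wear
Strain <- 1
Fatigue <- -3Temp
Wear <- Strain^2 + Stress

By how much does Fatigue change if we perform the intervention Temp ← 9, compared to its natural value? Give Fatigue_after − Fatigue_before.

-27

do(Temp=9) replaces the equation Temp <- 0 if Strain >= -2 else -4 with the constant Temp = 9.
Fatigue = -3Temp  [with Temp=9]  = -27
Without intervention: Temp = 0 if Strain >= -2 else -4  [with Strain=1]  = 0; Fatigue = -3Temp  [with Temp=0]  = 0.
Change = -27 − 0 = -27.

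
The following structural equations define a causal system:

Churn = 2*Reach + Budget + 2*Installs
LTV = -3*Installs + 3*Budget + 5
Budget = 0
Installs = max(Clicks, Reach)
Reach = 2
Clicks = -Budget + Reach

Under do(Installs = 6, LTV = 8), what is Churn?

Setting Installs = 6, LTV = 8 by intervention discards those variables' equations.
Churn = 2*Reach + Budget + 2*Installs  [with Reach=2, Budget=0, Installs=6]  = 16

16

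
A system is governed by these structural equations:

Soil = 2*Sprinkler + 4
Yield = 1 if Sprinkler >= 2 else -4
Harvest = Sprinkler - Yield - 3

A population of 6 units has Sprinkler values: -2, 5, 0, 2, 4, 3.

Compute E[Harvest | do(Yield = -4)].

do(Yield=-4) breaks Yield's dependence on Sprinkler. With Yield=-4 fixed, Harvest across the units is -1, 6, 1, 3, 5, 4, mean 3.

3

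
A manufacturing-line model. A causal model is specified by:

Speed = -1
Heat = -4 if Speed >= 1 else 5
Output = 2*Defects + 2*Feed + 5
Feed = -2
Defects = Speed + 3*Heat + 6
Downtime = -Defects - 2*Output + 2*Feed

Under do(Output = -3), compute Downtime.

The intervention breaks the incoming arrows to Output: Output = 2*Defects + 2*Feed + 5 no longer applies, and Output = -3.
Heat = -4 if Speed >= 1 else 5  [with Speed=-1]  = 5
Defects = Speed + 3*Heat + 6  [with Speed=-1, Heat=5]  = 20
Downtime = -Defects - 2*Output + 2*Feed  [with Defects=20, Output=-3, Feed=-2]  = -18

-18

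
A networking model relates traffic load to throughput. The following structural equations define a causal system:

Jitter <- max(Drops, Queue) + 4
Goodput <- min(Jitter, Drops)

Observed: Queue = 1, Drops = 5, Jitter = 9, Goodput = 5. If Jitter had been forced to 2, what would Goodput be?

2

The intervention breaks the incoming arrows to Jitter: Jitter <- max(Drops, Queue) + 4 no longer applies, and Jitter = 2.
Goodput = min(Jitter, Drops)  [with Jitter=2, Drops=5]  = 2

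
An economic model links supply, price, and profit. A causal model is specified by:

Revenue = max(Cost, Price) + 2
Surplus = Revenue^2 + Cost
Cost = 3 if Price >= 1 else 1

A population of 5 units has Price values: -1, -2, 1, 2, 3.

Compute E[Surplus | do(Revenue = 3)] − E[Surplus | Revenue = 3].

Under do(Revenue=3), Revenue's equation is replaced by Revenue=3 for every unit. Per-unit Surplus: 10, 10, 12, 12, 12. Mean = 11.2.
Conditioning on Revenue=3 selects the 2 unit(s) with Price ∈ {-1, -2}. Their Surplus values: 10, 10. Mean = 10.
Difference = 11.2 − 10 = 1.2.

1.2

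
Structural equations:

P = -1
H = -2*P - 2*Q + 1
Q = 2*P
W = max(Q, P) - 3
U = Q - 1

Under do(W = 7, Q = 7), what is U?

Setting W = 7, Q = 7 by intervention discards those variables' equations.
U = Q - 1  [with Q=7]  = 6

6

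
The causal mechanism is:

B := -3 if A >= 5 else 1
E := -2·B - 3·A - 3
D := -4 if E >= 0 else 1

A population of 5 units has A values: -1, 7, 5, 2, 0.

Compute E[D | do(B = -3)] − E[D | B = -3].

Under do(B=-3), B's equation is replaced by B=-3 for every unit. Per-unit D: -4, 1, 1, 1, -4. Mean = -1.
Conditioning on B=-3 selects the 2 unit(s) with A ∈ {7, 5}. Their D values: 1, 1. Mean = 1.
Difference = -1 − 1 = -2.

-2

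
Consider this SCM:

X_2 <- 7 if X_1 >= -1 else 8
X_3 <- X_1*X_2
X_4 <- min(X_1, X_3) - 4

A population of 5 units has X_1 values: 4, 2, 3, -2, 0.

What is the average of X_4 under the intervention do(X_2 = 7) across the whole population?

Under do(X_2=7), X_2's equation is replaced by X_2=7 for every unit. Per-unit X_4: 0, -2, -1, -18, -4. Mean = -5.

-5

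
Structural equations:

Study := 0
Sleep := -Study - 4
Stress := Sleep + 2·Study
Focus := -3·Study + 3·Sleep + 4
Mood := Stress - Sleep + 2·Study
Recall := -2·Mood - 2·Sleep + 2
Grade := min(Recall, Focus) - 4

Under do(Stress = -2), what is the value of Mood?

do(Stress=-2) replaces the equation Stress := Sleep + 2·Study with the constant Stress = -2.
Sleep = -Study - 4  [with Study=0]  = -4
Mood = Stress - Sleep + 2·Study  [with Stress=-2, Sleep=-4, Study=0]  = 2

2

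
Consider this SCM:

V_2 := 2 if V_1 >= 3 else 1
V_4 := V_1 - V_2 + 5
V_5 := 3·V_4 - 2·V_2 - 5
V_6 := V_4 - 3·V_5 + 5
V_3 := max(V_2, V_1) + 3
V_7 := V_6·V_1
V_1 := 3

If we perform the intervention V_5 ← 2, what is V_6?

5

The intervention breaks the incoming arrows to V_5: V_5 := 3·V_4 - 2·V_2 - 5 no longer applies, and V_5 = 2.
V_2 = 2 if V_1 >= 3 else 1  [with V_1=3]  = 2
V_4 = V_1 - V_2 + 5  [with V_1=3, V_2=2]  = 6
V_6 = V_4 - 3·V_5 + 5  [with V_4=6, V_5=2]  = 5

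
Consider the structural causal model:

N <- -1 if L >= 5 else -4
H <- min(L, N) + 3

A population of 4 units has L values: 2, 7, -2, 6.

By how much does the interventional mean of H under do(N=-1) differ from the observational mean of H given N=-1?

Every unit gets N=-1 under the intervention. H values become 2, 2, 1, 2; E[H|do(N=-1)] = 1.75.
Observing N=-1 restricts to units where N's equation naturally yields -1: L ∈ {7, 6}. In that subpopulation H = 2, 2, mean 2.
Difference = 1.75 − 2 = -0.25.

-0.25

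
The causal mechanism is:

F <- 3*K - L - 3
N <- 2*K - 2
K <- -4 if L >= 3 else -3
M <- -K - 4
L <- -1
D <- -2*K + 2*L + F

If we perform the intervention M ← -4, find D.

-7

do(M=-4) replaces the equation M <- -K - 4 with the constant M = -4.
Since D is not a descendant of the intervened variable, it is unaffected.
K = -4 if L >= 3 else -3  [with L=-1]  = -3
F = 3*K - L - 3  [with K=-3, L=-1]  = -11
D = -2*K + 2*L + F  [with K=-3, L=-1, F=-11]  = -7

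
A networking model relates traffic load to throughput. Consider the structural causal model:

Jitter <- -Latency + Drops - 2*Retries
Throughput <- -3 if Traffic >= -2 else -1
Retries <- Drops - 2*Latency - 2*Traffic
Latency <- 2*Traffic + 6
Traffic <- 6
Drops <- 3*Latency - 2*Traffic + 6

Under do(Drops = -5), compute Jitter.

do(Drops=-5) replaces the equation Drops <- 3*Latency - 2*Traffic + 6 with the constant Drops = -5.
Latency = 2*Traffic + 6  [with Traffic=6]  = 18
Retries = Drops - 2*Latency - 2*Traffic  [with Drops=-5, Latency=18, Traffic=6]  = -53
Jitter = -Latency + Drops - 2*Retries  [with Latency=18, Drops=-5, Retries=-53]  = 83

83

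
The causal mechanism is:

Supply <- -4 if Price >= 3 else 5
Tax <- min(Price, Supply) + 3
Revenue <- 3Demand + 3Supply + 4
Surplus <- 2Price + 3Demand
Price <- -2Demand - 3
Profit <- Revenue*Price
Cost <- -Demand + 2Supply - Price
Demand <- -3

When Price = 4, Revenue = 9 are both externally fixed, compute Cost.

The joint intervention fixes Price = 4, Revenue = 9, removing each variable's own equation.
Supply = -4 if Price >= 3 else 5  [with Price=4]  = -4
Cost = -Demand + 2Supply - Price  [with Demand=-3, Supply=-4, Price=4]  = -9

-9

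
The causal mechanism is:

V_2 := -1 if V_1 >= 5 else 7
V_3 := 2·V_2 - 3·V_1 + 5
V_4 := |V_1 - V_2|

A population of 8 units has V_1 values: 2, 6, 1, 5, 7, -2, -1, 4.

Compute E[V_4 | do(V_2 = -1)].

4

Under do(V_2=-1), V_2's equation is replaced by V_2=-1 for every unit. Per-unit V_4: 3, 7, 2, 6, 8, 1, 0, 5. Mean = 4.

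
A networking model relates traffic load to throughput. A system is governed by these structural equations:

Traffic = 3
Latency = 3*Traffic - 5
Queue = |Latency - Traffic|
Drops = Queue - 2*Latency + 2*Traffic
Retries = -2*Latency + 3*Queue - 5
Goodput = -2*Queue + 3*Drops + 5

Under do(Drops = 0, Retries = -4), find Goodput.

3

The joint intervention fixes Drops = 0, Retries = -4, removing each variable's own equation.
Latency = 3*Traffic - 5  [with Traffic=3]  = 4
Queue = |Latency - Traffic|  [with Latency=4, Traffic=3]  = 1
Goodput = -2*Queue + 3*Drops + 5  [with Queue=1, Drops=0]  = 3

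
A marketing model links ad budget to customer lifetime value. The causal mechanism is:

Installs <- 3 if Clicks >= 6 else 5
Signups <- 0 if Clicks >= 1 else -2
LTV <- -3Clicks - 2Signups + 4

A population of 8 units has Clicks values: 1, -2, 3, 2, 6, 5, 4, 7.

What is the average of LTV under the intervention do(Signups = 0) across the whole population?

-5.75

The intervention sets Signups=0 in all 8 units regardless of Clicks. Recomputing LTV per unit gives 1, 10, -5, -2, -14, -11, -8, -17; average -5.75.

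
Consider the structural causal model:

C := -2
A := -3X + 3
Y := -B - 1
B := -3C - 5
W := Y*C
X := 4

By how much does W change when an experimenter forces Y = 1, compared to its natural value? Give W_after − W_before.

Intervening sets Y = 1 and removes its equation (Y := -B - 1).
W = Y*C  [with Y=1, C=-2]  = -2
Without intervention: B = -3C - 5  [with C=-2]  = 1; Y = -B - 1  [with B=1]  = -2; W = Y*C  [with Y=-2, C=-2]  = 4.
Change = -2 − 4 = -6.

-6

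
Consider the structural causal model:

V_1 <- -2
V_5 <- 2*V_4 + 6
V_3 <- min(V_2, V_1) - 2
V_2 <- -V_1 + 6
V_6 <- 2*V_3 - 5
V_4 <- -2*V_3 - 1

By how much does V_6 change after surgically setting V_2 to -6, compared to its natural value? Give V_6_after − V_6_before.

-8

Under do(V_2=-6), the mechanism V_2 <- -V_1 + 6 is discarded; V_2 is fixed at -6.
V_3 = min(V_2, V_1) - 2  [with V_2=-6, V_1=-2]  = -8
V_6 = 2*V_3 - 5  [with V_3=-8]  = -21
Without intervention: V_2 = -V_1 + 6  [with V_1=-2]  = 8; V_3 = min(V_2, V_1) - 2  [with V_2=8, V_1=-2]  = -4; V_6 = 2*V_3 - 5  [with V_3=-4]  = -13.
Change = -21 − (-13) = -8.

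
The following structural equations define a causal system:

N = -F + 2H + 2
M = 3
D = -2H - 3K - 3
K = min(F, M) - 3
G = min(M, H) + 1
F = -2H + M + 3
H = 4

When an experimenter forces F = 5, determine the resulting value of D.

The intervention breaks the incoming arrows to F: F = -2H + M + 3 no longer applies, and F = 5.
K = min(F, M) - 3  [with F=5, M=3]  = 0
D = -2H - 3K - 3  [with H=4, K=0]  = -11

-11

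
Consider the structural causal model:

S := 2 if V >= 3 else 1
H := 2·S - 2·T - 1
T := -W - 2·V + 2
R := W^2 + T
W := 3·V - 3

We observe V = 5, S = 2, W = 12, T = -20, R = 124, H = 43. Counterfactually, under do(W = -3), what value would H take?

The intervention breaks the incoming arrows to W: W := 3·V - 3 no longer applies, and W = -3.
S = 2 if V >= 3 else 1  [with V=5]  = 2
T = -W - 2·V + 2  [with W=-3, V=5]  = -5
H = 2·S - 2·T - 1  [with S=2, T=-5]  = 13

13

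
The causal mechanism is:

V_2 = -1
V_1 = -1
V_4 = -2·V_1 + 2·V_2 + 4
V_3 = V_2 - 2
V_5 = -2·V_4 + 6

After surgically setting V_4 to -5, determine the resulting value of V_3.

Under do(V_4=-5), the mechanism V_4 = -2·V_1 + 2·V_2 + 4 is discarded; V_4 is fixed at -5.
Since V_3 is not a descendant of the intervened variable, it is unaffected.
V_3 = V_2 - 2  [with V_2=-1]  = -3

-3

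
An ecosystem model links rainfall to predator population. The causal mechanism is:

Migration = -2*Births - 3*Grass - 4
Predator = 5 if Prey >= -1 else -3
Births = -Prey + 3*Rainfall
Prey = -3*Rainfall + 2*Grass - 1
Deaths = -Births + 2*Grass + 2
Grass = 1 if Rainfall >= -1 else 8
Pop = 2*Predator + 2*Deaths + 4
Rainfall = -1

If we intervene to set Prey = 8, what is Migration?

The intervention breaks the incoming arrows to Prey: Prey = -3*Rainfall + 2*Grass - 1 no longer applies, and Prey = 8.
Grass = 1 if Rainfall >= -1 else 8  [with Rainfall=-1]  = 1
Births = -Prey + 3*Rainfall  [with Prey=8, Rainfall=-1]  = -11
Migration = -2*Births - 3*Grass - 4  [with Births=-11, Grass=1]  = 15

15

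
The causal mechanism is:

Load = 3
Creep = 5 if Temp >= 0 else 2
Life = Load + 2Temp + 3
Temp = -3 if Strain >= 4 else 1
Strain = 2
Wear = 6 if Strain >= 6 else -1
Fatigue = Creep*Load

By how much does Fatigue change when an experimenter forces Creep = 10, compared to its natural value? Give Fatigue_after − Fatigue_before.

15

Under do(Creep=10), the mechanism Creep = 5 if Temp >= 0 else 2 is discarded; Creep is fixed at 10.
Fatigue = Creep*Load  [with Creep=10, Load=3]  = 30
Without intervention: Temp = -3 if Strain >= 4 else 1  [with Strain=2]  = 1; Creep = 5 if Temp >= 0 else 2  [with Temp=1]  = 5; Fatigue = Creep*Load  [with Creep=5, Load=3]  = 15.
Change = 30 − 15 = 15.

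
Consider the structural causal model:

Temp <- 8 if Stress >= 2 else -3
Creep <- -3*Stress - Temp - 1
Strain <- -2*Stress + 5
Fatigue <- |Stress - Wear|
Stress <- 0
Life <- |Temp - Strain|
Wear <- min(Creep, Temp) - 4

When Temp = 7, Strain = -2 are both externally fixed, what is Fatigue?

Setting Temp = 7, Strain = -2 by intervention discards those variables' equations.
Creep = -3*Stress - Temp - 1  [with Stress=0, Temp=7]  = -8
Wear = min(Creep, Temp) - 4  [with Creep=-8, Temp=7]  = -12
Fatigue = |Stress - Wear|  [with Stress=0, Wear=-12]  = 12

12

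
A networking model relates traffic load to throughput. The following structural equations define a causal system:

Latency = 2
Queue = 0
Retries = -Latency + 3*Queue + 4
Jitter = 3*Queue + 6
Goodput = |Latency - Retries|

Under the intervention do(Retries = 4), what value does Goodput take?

do(Retries=4) replaces the equation Retries = -Latency + 3*Queue + 4 with the constant Retries = 4.
Goodput = |Latency - Retries|  [with Latency=2, Retries=4]  = 2

2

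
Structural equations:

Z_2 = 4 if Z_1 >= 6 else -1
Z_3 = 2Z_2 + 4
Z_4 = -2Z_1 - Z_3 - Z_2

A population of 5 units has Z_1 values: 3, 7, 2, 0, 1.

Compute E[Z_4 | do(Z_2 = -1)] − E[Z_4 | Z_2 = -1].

Every unit gets Z_2=-1 under the intervention. Z_4 values become -7, -15, -5, -1, -3; E[Z_4|do(Z_2=-1)] = -6.2.
E[Z_4|Z_2=-1] averages over only the 4 units with Z_2=-1 (Z_1 = 3, 2, 0, 1): Z_4 = -7, -5, -1, -3, mean -4.
Difference = -6.2 − (-4) = -2.2.

-2.2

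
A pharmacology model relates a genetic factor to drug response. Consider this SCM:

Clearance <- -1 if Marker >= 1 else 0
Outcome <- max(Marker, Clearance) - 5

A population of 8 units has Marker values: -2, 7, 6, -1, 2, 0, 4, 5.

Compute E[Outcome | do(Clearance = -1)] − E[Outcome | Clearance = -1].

-2.05

Every unit gets Clearance=-1 under the intervention. Outcome values become -6, 2, 1, -6, -3, -5, -1, 0; E[Outcome|do(Clearance=-1)] = -2.25.
Observing Clearance=-1 restricts to units where Clearance's equation naturally yields -1: Marker ∈ {7, 6, 2, 4, 5}. In that subpopulation Outcome = 2, 1, -3, -1, 0, mean -0.2.
Difference = -2.25 − (-0.2) = -2.05.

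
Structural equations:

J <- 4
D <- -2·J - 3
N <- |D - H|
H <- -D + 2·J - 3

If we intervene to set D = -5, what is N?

15

Under do(D=-5), the mechanism D <- -2·J - 3 is discarded; D is fixed at -5.
H = -D + 2·J - 3  [with D=-5, J=4]  = 10
N = |D - H|  [with D=-5, H=10]  = 15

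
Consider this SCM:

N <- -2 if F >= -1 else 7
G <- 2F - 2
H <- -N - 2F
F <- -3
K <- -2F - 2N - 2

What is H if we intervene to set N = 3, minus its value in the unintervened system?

The intervention breaks the incoming arrows to N: N <- -2 if F >= -1 else 7 no longer applies, and N = 3.
H = -N - 2F  [with N=3, F=-3]  = 3
Without intervention: N = -2 if F >= -1 else 7  [with F=-3]  = 7; H = -N - 2F  [with N=7, F=-3]  = -1.
Change = 3 − (-1) = 4.

4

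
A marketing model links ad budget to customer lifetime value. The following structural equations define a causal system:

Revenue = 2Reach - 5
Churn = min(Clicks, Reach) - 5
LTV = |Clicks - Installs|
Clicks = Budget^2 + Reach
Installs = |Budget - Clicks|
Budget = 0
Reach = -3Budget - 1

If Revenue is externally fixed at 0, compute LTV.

2

Intervening sets Revenue = 0 and removes its equation (Revenue = 2Reach - 5).
No directed path runs from Revenue to LTV, so LTV keeps its natural value.
Reach = -3Budget - 1  [with Budget=0]  = -1
Clicks = Budget^2 + Reach  [with Budget=0, Reach=-1]  = -1
Installs = |Budget - Clicks|  [with Budget=0, Clicks=-1]  = 1
LTV = |Clicks - Installs|  [with Clicks=-1, Installs=1]  = 2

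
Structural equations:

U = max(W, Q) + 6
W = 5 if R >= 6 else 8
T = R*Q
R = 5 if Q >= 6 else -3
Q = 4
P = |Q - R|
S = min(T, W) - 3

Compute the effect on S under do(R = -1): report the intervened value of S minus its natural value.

8

Under do(R=-1), the mechanism R = 5 if Q >= 6 else -3 is discarded; R is fixed at -1.
T = R*Q  [with R=-1, Q=4]  = -4
W = 5 if R >= 6 else 8  [with R=-1]  = 8
S = min(T, W) - 3  [with T=-4, W=8]  = -7
Without intervention: R = 5 if Q >= 6 else -3  [with Q=4]  = -3; T = R*Q  [with R=-3, Q=4]  = -12; W = 5 if R >= 6 else 8  [with R=-3]  = 8; S = min(T, W) - 3  [with T=-12, W=8]  = -15.
Change = -7 − (-15) = 8.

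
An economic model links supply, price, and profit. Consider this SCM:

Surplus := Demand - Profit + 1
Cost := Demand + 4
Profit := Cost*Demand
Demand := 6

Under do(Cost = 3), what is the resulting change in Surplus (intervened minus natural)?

42

Under do(Cost=3), the mechanism Cost := Demand + 4 is discarded; Cost is fixed at 3.
Profit = Cost*Demand  [with Cost=3, Demand=6]  = 18
Surplus = Demand - Profit + 1  [with Demand=6, Profit=18]  = -11
Without intervention: Cost = Demand + 4  [with Demand=6]  = 10; Profit = Cost*Demand  [with Cost=10, Demand=6]  = 60; Surplus = Demand - Profit + 1  [with Demand=6, Profit=60]  = -53.
Change = -11 − (-53) = 42.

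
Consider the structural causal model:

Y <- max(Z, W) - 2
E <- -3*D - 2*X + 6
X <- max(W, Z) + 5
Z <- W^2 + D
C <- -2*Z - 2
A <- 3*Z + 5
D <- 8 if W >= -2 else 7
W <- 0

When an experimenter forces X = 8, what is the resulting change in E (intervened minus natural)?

Intervening sets X = 8 and removes its equation (X <- max(W, Z) + 5).
D = 8 if W >= -2 else 7  [with W=0]  = 8
E = -3*D - 2*X + 6  [with D=8, X=8]  = -34
Without intervention: D = 8 if W >= -2 else 7  [with W=0]  = 8; Z = W^2 + D  [with W=0, D=8]  = 8; X = max(W, Z) + 5  [with W=0, Z=8]  = 13; E = -3*D - 2*X + 6  [with D=8, X=13]  = -44.
Change = -34 − (-44) = 10.

10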